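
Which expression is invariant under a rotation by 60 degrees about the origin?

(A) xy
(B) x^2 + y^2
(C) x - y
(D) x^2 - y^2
B

A rotation by 60 degrees sends (x, y) to (x/2 - sqrt(3)y/2, sqrt(3)x/2 + y/2).
Substitute the transformed coordinates into each option and compare with the original:
(A) xy  ->  (x/2 - sqrt(3)y/2)(sqrt(3)x/2 + y/2) = sqrt(3)x^2/4 - xy/2 - sqrt(3)y^2/4   [differs from xy: not invariant]
(B) x^2 + y^2  ->  (x/2 - sqrt(3)y/2)^2 + (sqrt(3)x/2 + y/2)^2 = x^2 + y^2   [equals x^2 + y^2: invariant]
(C) x - y  ->  (x/2 - sqrt(3)y/2) - (sqrt(3)x/2 + y/2) = -sqrt(3)x/2 + x/2 - sqrt(3)y/2 - y/2   [differs from x - y: not invariant]
(D) x^2 - y^2  ->  (x/2 - sqrt(3)y/2)^2 - (sqrt(3)x/2 + y/2)^2 = -x^2/2 - sqrt(3)xy + y^2/2   [differs from x^2 - y^2: not invariant]

Only option (B), x^2 + y^2, is unchanged by the transformation.
Geometrically, x^2 + y^2 is the squared distance from the origin, which every rotation about the origin preserves.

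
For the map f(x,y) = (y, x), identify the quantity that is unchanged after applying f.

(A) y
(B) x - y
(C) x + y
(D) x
C

For f(x,y) = (y, x):
After applying f: x' = y, y' = x. So x' + y' = y + x = x + y.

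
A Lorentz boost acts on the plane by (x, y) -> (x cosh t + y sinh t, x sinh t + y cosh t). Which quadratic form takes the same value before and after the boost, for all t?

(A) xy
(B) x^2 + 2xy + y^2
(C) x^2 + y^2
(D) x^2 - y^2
D

Write x' = x cosh t + y sinh t, y' = x sinh t + y cosh t and substitute into each option:
(A) xy: (x cosh t + y sinh t)(x sinh t + y cosh t) = xy(cosh^2 t + sinh^2 t) + (x^2 + y^2) sinh t cosh t = xy cosh 2t + (x^2 + y^2)(sinh 2t)/2   [not invariant for t != 0]
(B) x^2 + 2xy + y^2: (x' + y')^2 with x' + y' = (x + y)(cosh t + sinh t) = (x + y)e^t, so it becomes (x + y)^2 e^(2t)   [not invariant for t != 0]
(C) x^2 + y^2: (x cosh t + y sinh t)^2 + (x sinh t + y cosh t)^2 = (x^2 + y^2)(cosh^2 t + sinh^2 t) + 4xy sinh t cosh t = (x^2 + y^2) cosh 2t + 2xy sinh 2t   [not invariant for t != 0]
(D) x^2 - y^2: (x cosh t + y sinh t)^2 - (x sinh t + y cosh t)^2 = x^2(cosh^2 t - sinh^2 t) + 2xy(cosh t sinh t - sinh t cosh t) + y^2(sinh^2 t - cosh^2 t) = x^2 - y^2   [invariant, using cosh^2 t - sinh^2 t = 1]

Only (D) x^2 - y^2 is unchanged; it is the Minkowski form preserved by Lorentz boosts, just as x^2 + y^2 is preserved by ordinary rotations.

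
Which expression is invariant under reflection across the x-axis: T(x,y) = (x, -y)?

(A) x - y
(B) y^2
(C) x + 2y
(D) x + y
B

The map is reflection across the x-axis: T(x,y) = (x, -y).
Substitute the transformed coordinates into each option and compare with the original:
(A) x - y  ->  (x) - (-y) = x + y   [differs from x - y: not invariant]
(B) y^2  ->  (-y)^2 = y^2   [equals y^2: invariant]
(C) x + 2y  ->  (x) + 2(-y) = x - 2y   [differs from x + 2y: not invariant]
(D) x + y  ->  (x) + (-y) = x - y   [differs from x + y: not invariant]

Only option (B), y^2, is unchanged by the transformation.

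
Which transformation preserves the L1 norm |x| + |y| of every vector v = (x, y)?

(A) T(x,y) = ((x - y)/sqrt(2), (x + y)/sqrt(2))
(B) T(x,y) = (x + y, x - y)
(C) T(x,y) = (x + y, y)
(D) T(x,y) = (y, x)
D

A transformation preserves a norm if ||T(v)|| = ||v|| for every v; a single vector where the norm changes rules an option out.

(A) T(x,y) = ((x - y)/sqrt(2), (x + y)/sqrt(2)): v = (1, 0) has norm |1| + |0| = 1, but T(v) = (sqrt(2)/2, sqrt(2)/2) has norm sqrt(2) -- not preserved.
(B) T(x,y) = (x + y, x - y): v = (1, 0) has norm |1| + |0| = 1, but T(v) = (1, 1) has norm 2 -- not preserved.
(C) T(x,y) = (x + y, y): v = (0, 1) has norm |0| + |1| = 1, but T(v) = (1, 1) has norm 2 -- not preserved.
(D) T(x,y) = (y, x): preserves the norm -- it only permutes the coordinates and/or flips signs, which leaves |x| + |y| unchanged.

Therefore the answer is (D).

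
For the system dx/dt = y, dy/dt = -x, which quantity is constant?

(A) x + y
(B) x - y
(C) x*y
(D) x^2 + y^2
D

A first integral I satisfies dI/dt = 0 along every solution. Differentiate each option and use the equation of motion:
(A) d/dt[x + y] = y + (-x) = y - x, not identically 0
(B) d/dt[x - y] = y - (-x) = x + y, not identically 0
(C) d/dt[x*y] = (dx/dt)y + x(dy/dt) = y^2 - x^2, not identically 0
(D) d/dt[x^2 + y^2] = 2x*dx/dt + 2y*dy/dt = 2x*y + 2y*(-x) = 0

Only (D) has zero time-derivative. So x^2 + y^2 (the squared radius; trajectories are circles) is the conserved quantity.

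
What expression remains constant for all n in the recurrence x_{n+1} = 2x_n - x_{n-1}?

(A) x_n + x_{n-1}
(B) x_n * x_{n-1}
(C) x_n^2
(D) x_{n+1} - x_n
D

For the recurrence x_{n+1} = 2x_n - x_{n-1}:

If x_{n+1} = 2x_n - x_{n-1}, then:
x_{n+1} - x_n = x_n - x_{n-1}
The first difference is constant throughout the sequence.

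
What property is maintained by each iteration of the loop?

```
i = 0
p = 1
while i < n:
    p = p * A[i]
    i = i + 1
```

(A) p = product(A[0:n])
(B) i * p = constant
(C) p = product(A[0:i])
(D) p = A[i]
C

A loop invariant must hold before the first iteration and be re-established by every execution of the body.

(C) p = product(A[0:i]): Initially i = 0 and p = 1 = product of the empty slice A[0:0]. If p = product(A[0:i]) holds at the top of an iteration, the body sets p to product(A[0:i]) * A[i] = product(A[0:i+1]) and then i to i+1, so the property is restored. At exit i = n, giving p = product(A[0:n]).

The other options fail:
(A) p = product(A[0:n]): false before the loop (p = 1, not the full product) -- it only becomes true at exit.
(B) i * p = constant: initially i * p = 0, but after one iteration it is 1 * A[0], which is nonzero in general.
(D) p = A[i]: after the first iteration p = A[0] but i = 1; in general p is a product of several elements, not a single one.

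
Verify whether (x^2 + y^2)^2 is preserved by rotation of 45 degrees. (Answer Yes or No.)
Yes

Applying rotation by 45 degrees: x' = x*cos(45 degrees) - y*sin(45 degrees) = sqrt(2)x/2 - sqrt(2)y/2, y' = x*sin(45 degrees) + y*cos(45 degrees) = sqrt(2)x/2 + sqrt(2)y/2

Substituting into (x^2 + y^2)^2:
((sqrt(2)x/2 - sqrt(2)y/2)^2 + (sqrt(2)x/2 + sqrt(2)y/2)^2)^2
= x^4 + 2x^2y^2 + y^4 = (x^2 + y^2)^2

This equals the original expression (x^2 + y^2)^2, so it IS invariant.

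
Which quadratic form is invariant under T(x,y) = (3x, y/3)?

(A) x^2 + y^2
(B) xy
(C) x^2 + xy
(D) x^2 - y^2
B

T multiplies x by 3 and divides y by 3.
Substitute the transformed coordinates into each option and compare with the original:
(A) x^2 + y^2  ->  (3x)^2 + (y/3)^2 = 9x^2 + y^2/9   [differs from x^2 + y^2: not invariant]
(B) xy  ->  (3x)(y/3) = xy   [equals xy: invariant]
(C) x^2 + xy  ->  (3x)^2 + (3x)(y/3) = 9x^2 + xy   [differs from x^2 + xy: not invariant]
(D) x^2 - y^2  ->  (3x)^2 - (y/3)^2 = 9x^2 - y^2/9   [differs from x^2 - y^2: not invariant]

Only option (B), xy, is unchanged by the transformation.
The factors 3 and 1/3 cancel only in the pure product xy.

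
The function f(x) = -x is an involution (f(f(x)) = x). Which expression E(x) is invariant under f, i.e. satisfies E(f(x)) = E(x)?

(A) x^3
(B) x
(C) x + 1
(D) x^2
D

Replace x by f(x) = -x in each option and simplify. As a quick numerical cross-check, also compare E(3) with E(f(3)) = E(-3).

(A) x^3  ->  (-x)^3 = -x^3; check: E(3) = 27 but E(-3) = -27.   [not invariant]
(B) x  ->  (-x) = -x; check: E(3) = 3 but E(-3) = -3.   [not invariant]
(C) x + 1  ->  (-x) + 1 = 1 - x; check: E(3) = 4 but E(-3) = -2.   [not invariant]
(D) x^2  ->  (-x)^2, which simplifies back to x^2; check: E(3) = 9, E(-3) = 9.   [invariant]

Only (D) is unchanged. E is symmetric under swapping x with f(x) = -x, which is exactly what an involution does.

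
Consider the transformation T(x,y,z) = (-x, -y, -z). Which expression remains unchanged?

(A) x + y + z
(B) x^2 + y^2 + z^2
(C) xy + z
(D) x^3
B

Apply T(x,y,z) = (-x, -y, -z) to each option, i.e. replace (x, y, z) by the transformed coordinates.
Substitute the transformed coordinates into each option and compare with the original:
(A) x + y + z  ->  (-x) + (-y) + (-z) = -x - y - z   [differs from x + y + z: not invariant]
(B) x^2 + y^2 + z^2  ->  (-x)^2 + (-y)^2 + (-z)^2 = x^2 + y^2 + z^2   [equals x^2 + y^2 + z^2: invariant]
(C) xy + z  ->  (-x)(-y) + (-z) = xy - z   [differs from xy + z: not invariant]
(D) x^3  ->  (-x)^3 = -x^3   [differs from x^3: not invariant]

Only option (B), x^2 + y^2 + z^2, is unchanged by the transformation.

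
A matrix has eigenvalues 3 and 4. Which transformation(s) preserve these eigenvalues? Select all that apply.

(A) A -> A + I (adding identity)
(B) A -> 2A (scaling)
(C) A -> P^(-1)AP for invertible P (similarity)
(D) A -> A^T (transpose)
C and D

Eigenvalues are preserved by:
1. Similarity transformations: A -> P^(-1)AP (same characteristic polynomial)
2. Transpose: A^T has the same eigenvalues as A

Eigenvalues are NOT preserved by:
- Adding identity: eigenvalues become 3+1, 4+1
- Scaling: eigenvalues become 6, 8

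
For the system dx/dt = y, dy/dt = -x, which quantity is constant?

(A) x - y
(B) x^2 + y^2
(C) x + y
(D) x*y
B

A first integral I satisfies dI/dt = 0 along every solution. Differentiate each option and use the equation of motion:
(A) d/dt[x - y] = y - (-x) = x + y, not identically 0
(B) d/dt[x^2 + y^2] = 2x*dx/dt + 2y*dy/dt = 2x*y + 2y*(-x) = 0
(C) d/dt[x + y] = y + (-x) = y - x, not identically 0
(D) d/dt[x*y] = (dx/dt)y + x(dy/dt) = y^2 - x^2, not identically 0

Only (B) has zero time-derivative. So x^2 + y^2 (the squared radius; trajectories are circles) is the conserved quantity.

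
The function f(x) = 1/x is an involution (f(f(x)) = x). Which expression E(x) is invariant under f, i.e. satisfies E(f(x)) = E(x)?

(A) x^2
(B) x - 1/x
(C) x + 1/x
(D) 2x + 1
C

Replace x by f(x) = 1/x in each option and simplify. As a quick numerical cross-check, also compare E(4) with E(f(4)) = E(1/4).

(A) x^2  ->  (1/x)^2 = x^(-2); check: E(4) = 16 but E(1/4) = 1/16.   [not invariant]
(B) x - 1/x  ->  (1/x) - 1/(1/x) = -x + 1/x; check: E(4) = 15/4 but E(1/4) = -15/4.   [not invariant]
(C) x + 1/x  ->  (1/x) + 1/(1/x), which simplifies back to x + 1/x; check: E(4) = 17/4, E(1/4) = 17/4.   [invariant]
(D) 2x + 1  ->  2(1/x) + 1 = (x + 2)/x; check: E(4) = 9 but E(1/4) = 3/2.   [not invariant]

Only (C) is unchanged. E is symmetric under swapping x with f(x) = 1/x, which is exactly what an involution does.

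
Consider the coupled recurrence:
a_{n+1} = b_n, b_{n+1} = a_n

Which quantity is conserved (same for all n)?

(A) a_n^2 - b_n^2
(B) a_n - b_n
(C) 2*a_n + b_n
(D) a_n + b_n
D

Replace a_n by a_{n+1} = b_n and b_n by b_{n+1} = a_n in each option and simplify:
(A) a_n^2 - b_n^2  ->  (b_n)^2 - (a_n)^2 = -a_n^2 + b_n^2   [not conserved]
(B) a_n - b_n  ->  (b_n) - (a_n) = -a_n + b_n   [not conserved]
(C) 2*a_n + b_n  ->  2*(b_n) + (a_n) = a_n + 2*b_n   [not conserved]
(D) a_n + b_n  ->  (b_n) + (a_n) = a_n + b_n   [conserved]

Only (D) a_n + b_n returns to itself after one step, so it is the conserved quantity.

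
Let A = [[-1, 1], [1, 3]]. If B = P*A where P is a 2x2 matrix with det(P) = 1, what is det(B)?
-4

By the multiplicative property of determinants, det(B) = det(P*A) = det(P) * det(A) = det(A),
so the determinant is invariant under multiplication by any determinant-1 matrix; we just need det(A).

det(A) = (-1)(3) - (1)(1) = -3 - 1 = -4

Therefore det(B) = 1 * (-4) = -4.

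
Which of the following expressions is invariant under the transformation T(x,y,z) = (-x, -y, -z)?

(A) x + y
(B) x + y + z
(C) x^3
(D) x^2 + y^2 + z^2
D

Apply T(x,y,z) = (-x, -y, -z) to each option, i.e. replace (x, y, z) by the transformed coordinates.
Substitute the transformed coordinates into each option and compare with the original:
(A) x + y  ->  (-x) + (-y) = -x - y   [differs from x + y: not invariant]
(B) x + y + z  ->  (-x) + (-y) + (-z) = -x - y - z   [differs from x + y + z: not invariant]
(C) x^3  ->  (-x)^3 = -x^3   [differs from x^3: not invariant]
(D) x^2 + y^2 + z^2  ->  (-x)^2 + (-y)^2 + (-z)^2 = x^2 + y^2 + z^2   [equals x^2 + y^2 + z^2: invariant]

Only option (D), x^2 + y^2 + z^2, is unchanged by the transformation.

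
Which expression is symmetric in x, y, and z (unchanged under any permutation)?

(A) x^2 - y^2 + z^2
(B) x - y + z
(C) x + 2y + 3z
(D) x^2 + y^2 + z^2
D

A symmetric expression is unchanged when the variables are permuted; here the transformation to test is the swap (x, y) -> (y, x).
A symmetric expression must survive every permutation; the single swap x <-> y already eliminates the distractors, and the keyed expression is also unchanged by x <-> z and y <-> z (each variable enters it in exactly the same way).
Substitute the transformed coordinates into each option and compare with the original:
(A) x^2 - y^2 + z^2  ->  (y)^2 - (x)^2 + z^2 = -x^2 + y^2 + z^2   [differs from x^2 - y^2 + z^2: not invariant]
(B) x - y + z  ->  (y) - (x) + z = -x + y + z   [differs from x - y + z: not invariant]
(C) x + 2y + 3z  ->  (y) + 2(x) + 3z = 2x + y + 3z   [differs from x + 2y + 3z: not invariant]
(D) x^2 + y^2 + z^2  ->  (y)^2 + (x)^2 + z^2 = x^2 + y^2 + z^2   [equals x^2 + y^2 + z^2: invariant]

Only option (D), x^2 + y^2 + z^2, is unchanged by the transformation.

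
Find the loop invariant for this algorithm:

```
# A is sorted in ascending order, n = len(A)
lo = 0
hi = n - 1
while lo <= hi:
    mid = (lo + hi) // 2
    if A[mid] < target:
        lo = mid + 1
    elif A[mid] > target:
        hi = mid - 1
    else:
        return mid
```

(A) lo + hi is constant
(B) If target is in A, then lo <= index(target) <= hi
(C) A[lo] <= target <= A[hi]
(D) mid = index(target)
B

A loop invariant must hold before the first iteration and be re-established by every execution of the body.

(B) If target is in A, then lo <= index(target) <= hi: Before the loop [lo, hi] = [0, n-1] covers every index. When A[mid] < target, sortedness puts target strictly to the right of mid, so setting lo = mid + 1 keeps index(target) in [lo, hi]; symmetrically for hi = mid - 1. Hence 'if target is in A then lo <= index(target) <= hi' holds after every iteration, and when lo > hi it proves target is absent.

The other options fail:
(A) lo + hi is constant: each iteration moves exactly one of lo, hi, so lo + hi changes (e.g. 0 + (n-1) becomes (mid+1) + (n-1)).
(C) A[lo] <= target <= A[hi]: fails when target is not in A (e.g. target < A[0] already violates it before the loop), so it is not maintained in general.
(D) mid = index(target): mid is just the current probe; it equals index(target) only on the iteration that returns.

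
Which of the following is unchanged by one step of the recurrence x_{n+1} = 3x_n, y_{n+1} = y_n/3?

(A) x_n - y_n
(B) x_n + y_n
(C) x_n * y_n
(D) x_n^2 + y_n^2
C

For the recurrence x_{n+1} = 3x_n, y_{n+1} = y_n/3:

x_{n+1} * y_{n+1} = (3x_n) * (y_n/3) = x_n * y_n
The product is conserved.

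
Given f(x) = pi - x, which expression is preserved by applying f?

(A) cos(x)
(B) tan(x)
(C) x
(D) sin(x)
D

For f(x) = pi - x:
sin(pi - x) = sin(x), so sine is invariant under this transformation.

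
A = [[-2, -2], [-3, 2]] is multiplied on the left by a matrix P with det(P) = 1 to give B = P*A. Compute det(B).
-10

By the multiplicative property of determinants, det(B) = det(P*A) = det(P) * det(A) = det(A),
so the determinant is invariant under multiplication by any determinant-1 matrix; we just need det(A).

det(A) = (-2)(2) - (-2)(-3) = -4 - 6 = -10

Therefore det(B) = 1 * (-10) = -10.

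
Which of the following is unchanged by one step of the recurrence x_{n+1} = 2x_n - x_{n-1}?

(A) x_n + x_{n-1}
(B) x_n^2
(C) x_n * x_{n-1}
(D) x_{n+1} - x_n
D

For the recurrence x_{n+1} = 2x_n - x_{n-1}:

If x_{n+1} = 2x_n - x_{n-1}, then:
x_{n+1} - x_n = x_n - x_{n-1}
The first difference is constant throughout the sequence.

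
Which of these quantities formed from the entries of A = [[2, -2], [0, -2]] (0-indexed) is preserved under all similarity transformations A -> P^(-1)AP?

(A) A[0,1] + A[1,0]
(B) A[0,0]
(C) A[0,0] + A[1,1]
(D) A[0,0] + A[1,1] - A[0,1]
C

A[0,0] + A[1,1] is the trace of A. By the cyclic property of the trace, tr(P^(-1)AP) = tr(APP^(-1)) = tr(A), so it is the same for every matrix similar to A.

The other combinations are not similarity invariants. For example, take P = [[2, 1], [1, 1]] (det P = 1), so P^(-1) = [[1, -1], [-1, 2]] and
B = P^(-1)AP = [[4, 2], [-6, -4]].
Evaluating each option on A and on B:
(A) A[0,1] + A[1,0]: -2 for A, -4 for B -> changes
(B) A[0,0]: 2 for A, 4 for B -> changes
(C) A[0,0] + A[1,1]: 0 for A, 0 for B -> unchanged
(D) A[0,0] + A[1,1] - A[0,1]: 2 for A, -2 for B -> changes

Only (C) A[0,0] + A[1,1] = 0 survives (and it does so for every P, not just this one), so it is the invariant.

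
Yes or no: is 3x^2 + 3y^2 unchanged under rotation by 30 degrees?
Yes

Applying rotation by 30 degrees: x' = x*cos(30 degrees) - y*sin(30 degrees) = sqrt(3)x/2 - y/2, y' = x*sin(30 degrees) + y*cos(30 degrees) = x/2 + sqrt(3)y/2

Substituting into 3x^2 + 3y^2:
3(sqrt(3)x/2 - y/2)^2 + 3(x/2 + sqrt(3)y/2)^2
= 3x^2 + 3y^2

This equals the original expression 3x^2 + 3y^2, so it IS invariant.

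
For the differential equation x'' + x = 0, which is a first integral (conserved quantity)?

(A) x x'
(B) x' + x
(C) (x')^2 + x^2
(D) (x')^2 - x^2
C

A first integral I satisfies dI/dt = 0 along every solution. Differentiate each option and use the equation of motion:
(A) d/dt[x x'] = (x')^2 + x x'' = (x')^2 - x^2, not identically 0
(B) d/dt[x' + x] = x'' + x' = -x + x', not identically 0
(C) d/dt[(x')^2 + x^2] = 2x'x'' + 2x x' = 2x'(-x) + 2x x' = 0
(D) d/dt[(x')^2 - x^2] = 2x'x'' - 2x x' = -4x x', not identically 0

Only (C) has zero time-derivative. So the energy-like quantity (x')^2 + x^2 is the first integral.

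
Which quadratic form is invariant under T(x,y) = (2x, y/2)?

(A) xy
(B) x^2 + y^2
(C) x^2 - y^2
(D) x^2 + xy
A

T multiplies x by 2 and divides y by 2.
Substitute the transformed coordinates into each option and compare with the original:
(A) xy  ->  (2x)(y/2) = xy   [equals xy: invariant]
(B) x^2 + y^2  ->  (2x)^2 + (y/2)^2 = 4x^2 + y^2/4   [differs from x^2 + y^2: not invariant]
(C) x^2 - y^2  ->  (2x)^2 - (y/2)^2 = 4x^2 - y^2/4   [differs from x^2 - y^2: not invariant]
(D) x^2 + xy  ->  (2x)^2 + (2x)(y/2) = 4x^2 + xy   [differs from x^2 + xy: not invariant]

Only option (A), xy, is unchanged by the transformation.
The factors 2 and 1/2 cancel only in the pure product xy.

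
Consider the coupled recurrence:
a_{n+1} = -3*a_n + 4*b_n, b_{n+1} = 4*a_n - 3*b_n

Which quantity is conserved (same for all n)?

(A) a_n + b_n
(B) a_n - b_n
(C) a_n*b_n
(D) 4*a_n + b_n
A

Replace a_n by a_{n+1} = -3*a_n + 4*b_n and b_n by b_{n+1} = 4*a_n - 3*b_n in each option and simplify:
(A) a_n + b_n  ->  (-3*a_n + 4*b_n) + (4*a_n - 3*b_n) = a_n + b_n   [conserved]
(B) a_n - b_n  ->  (-3*a_n + 4*b_n) - (4*a_n - 3*b_n) = -7*a_n + 7*b_n   [not conserved]
(C) a_n*b_n  ->  (-3*a_n + 4*b_n)*(4*a_n - 3*b_n) = -12*a_n^2 + 25*a_n*b_n - 12*b_n^2   [not conserved]
(D) 4*a_n + b_n  ->  4*(-3*a_n + 4*b_n) + (4*a_n - 3*b_n) = -8*a_n + 13*b_n   [not conserved]

Only (A) a_n + b_n returns to itself after one step, so it is the conserved quantity.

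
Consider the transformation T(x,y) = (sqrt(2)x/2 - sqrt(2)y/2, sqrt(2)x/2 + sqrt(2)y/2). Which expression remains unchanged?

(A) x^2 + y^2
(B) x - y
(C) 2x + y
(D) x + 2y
A

An expression E(x,y) is invariant under T if E(T(x,y)) = E(x,y). Here T(x,y) = (sqrt(2)x/2 - sqrt(2)y/2, sqrt(2)x/2 + sqrt(2)y/2).
Substitute the transformed coordinates into each option and compare with the original:
(A) x^2 + y^2  ->  (sqrt(2)x/2 - sqrt(2)y/2)^2 + (sqrt(2)x/2 + sqrt(2)y/2)^2 = x^2 + y^2   [equals x^2 + y^2: invariant]
(B) x - y  ->  (sqrt(2)x/2 - sqrt(2)y/2) - (sqrt(2)x/2 + sqrt(2)y/2) = -sqrt(2)y   [differs from x - y: not invariant]
(C) 2x + y  ->  2(sqrt(2)x/2 - sqrt(2)y/2) + (sqrt(2)x/2 + sqrt(2)y/2) = 3sqrt(2)x/2 - sqrt(2)y/2   [differs from 2x + y: not invariant]
(D) x + 2y  ->  (sqrt(2)x/2 - sqrt(2)y/2) + 2(sqrt(2)x/2 + sqrt(2)y/2) = 3sqrt(2)x/2 + sqrt(2)y/2   [differs from x + 2y: not invariant]

Only option (A), x^2 + y^2, is unchanged by the transformation.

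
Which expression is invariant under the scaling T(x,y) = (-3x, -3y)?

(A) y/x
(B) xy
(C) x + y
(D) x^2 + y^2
A

Under the uniform scaling T(x,y) = (-3x, -3y):
Substitute the transformed coordinates into each option and compare with the original:
(A) y/x  ->  (-3y)/(-3x) = y/x   [equals y/x: invariant]
(B) xy  ->  (-3x)(-3y) = 9xy   [differs from xy: not invariant]
(C) x + y  ->  (-3x) + (-3y) = -3x - 3y   [differs from x + y: not invariant]
(D) x^2 + y^2  ->  (-3x)^2 + (-3y)^2 = 9x^2 + 9y^2   [differs from x^2 + y^2: not invariant]

Only option (A), y/x, is unchanged by the transformation.
The common factor -3 cancels in a ratio of coordinates, while sums, products and sums of squares pick up factors of -3 or 9.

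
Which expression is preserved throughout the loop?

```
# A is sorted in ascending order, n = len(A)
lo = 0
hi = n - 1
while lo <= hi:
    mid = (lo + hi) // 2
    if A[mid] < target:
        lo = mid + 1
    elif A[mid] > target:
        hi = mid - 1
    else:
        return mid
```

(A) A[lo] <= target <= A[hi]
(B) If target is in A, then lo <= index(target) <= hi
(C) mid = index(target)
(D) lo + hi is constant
B

A loop invariant must hold before the first iteration and be re-established by every execution of the body.

(B) If target is in A, then lo <= index(target) <= hi: Before the loop [lo, hi] = [0, n-1] covers every index. When A[mid] < target, sortedness puts target strictly to the right of mid, so setting lo = mid + 1 keeps index(target) in [lo, hi]; symmetrically for hi = mid - 1. Hence 'if target is in A then lo <= index(target) <= hi' holds after every iteration, and when lo > hi it proves target is absent.

The other options fail:
(A) A[lo] <= target <= A[hi]: fails when target is not in A (e.g. target < A[0] already violates it before the loop), so it is not maintained in general.
(C) mid = index(target): mid is just the current probe; it equals index(target) only on the iteration that returns.
(D) lo + hi is constant: each iteration moves exactly one of lo, hi, so lo + hi changes (e.g. 0 + (n-1) becomes (mid+1) + (n-1)).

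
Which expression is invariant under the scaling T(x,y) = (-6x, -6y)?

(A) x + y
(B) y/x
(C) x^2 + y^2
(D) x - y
B

Under the uniform scaling T(x,y) = (-6x, -6y):
Substitute the transformed coordinates into each option and compare with the original:
(A) x + y  ->  (-6x) + (-6y) = -6x - 6y   [differs from x + y: not invariant]
(B) y/x  ->  (-6y)/(-6x) = y/x   [equals y/x: invariant]
(C) x^2 + y^2  ->  (-6x)^2 + (-6y)^2 = 36x^2 + 36y^2   [differs from x^2 + y^2: not invariant]
(D) x - y  ->  (-6x) - (-6y) = -6x + 6y   [differs from x - y: not invariant]

Only option (B), y/x, is unchanged by the transformation.
The common factor -6 cancels in a ratio of coordinates, while sums, products and sums of squares pick up factors of -6 or 36.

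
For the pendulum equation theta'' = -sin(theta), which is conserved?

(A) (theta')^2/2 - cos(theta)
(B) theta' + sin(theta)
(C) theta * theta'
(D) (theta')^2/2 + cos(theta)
A

A first integral I satisfies dI/dt = 0 along every solution. Differentiate each option and use the equation of motion:
(A) d/dt[(theta')^2/2 - cos(theta)] = theta' theta'' + sin(theta) theta' = theta'(-sin(theta)) + theta' sin(theta) = 0
(B) d/dt[theta' + sin(theta)] = theta'' + cos(theta) theta' = -sin(theta) + theta' cos(theta), not identically 0
(C) d/dt[theta * theta'] = (theta')^2 + theta theta'' = (theta')^2 - theta sin(theta), not identically 0
(D) d/dt[(theta')^2/2 + cos(theta)] = theta' theta'' - sin(theta) theta' = -2 theta' sin(theta), not identically 0

Only (A) has zero time-derivative. This is the total energy: kinetic (theta')^2/2 plus potential -cos(theta).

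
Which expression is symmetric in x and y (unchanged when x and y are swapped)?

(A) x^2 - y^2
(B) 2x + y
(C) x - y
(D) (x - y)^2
D

A symmetric expression is unchanged when the variables are permuted; here the transformation to test is the swap (x, y) -> (y, x).
Substitute the transformed coordinates into each option and compare with the original:
(A) x^2 - y^2  ->  (y)^2 - (x)^2 = -x^2 + y^2   [differs from x^2 - y^2: not invariant]
(B) 2x + y  ->  2(y) + (x) = x + 2y   [differs from 2x + y: not invariant]
(C) x - y  ->  (y) - (x) = -x + y   [differs from x - y: not invariant]
(D) (x - y)^2  ->  ((y) - (x))^2 = x^2 - 2xy + y^2   [equals (x - y)^2: invariant]

Only option (D), (x - y)^2, is unchanged by the transformation.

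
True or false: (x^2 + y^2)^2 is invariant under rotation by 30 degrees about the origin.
True

Applying rotation by 30 degrees: x' = x*cos(30 degrees) - y*sin(30 degrees) = sqrt(3)x/2 - y/2, y' = x*sin(30 degrees) + y*cos(30 degrees) = x/2 + sqrt(3)y/2

Substituting into (x^2 + y^2)^2:
((sqrt(3)x/2 - y/2)^2 + (x/2 + sqrt(3)y/2)^2)^2
= x^4 + 2x^2y^2 + y^4 = (x^2 + y^2)^2

This equals the original expression (x^2 + y^2)^2, so it IS invariant.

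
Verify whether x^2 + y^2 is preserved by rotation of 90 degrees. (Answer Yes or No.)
Yes

Applying rotation by 90 degrees: x' = x*cos(90 degrees) - y*sin(90 degrees) = -y, y' = x*sin(90 degrees) + y*cos(90 degrees) = x

Substituting into x^2 + y^2:
(-y)^2 + (x)^2
= x^2 + y^2

This equals the original expression x^2 + y^2, so it IS invariant.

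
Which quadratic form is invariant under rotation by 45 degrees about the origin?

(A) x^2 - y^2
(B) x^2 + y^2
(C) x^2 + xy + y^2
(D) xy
B

Rotation by 45 degrees sends (x, y) to (sqrt(2)x/2 - sqrt(2)y/2, sqrt(2)x/2 + sqrt(2)y/2).
Substitute the transformed coordinates into each option and compare with the original:
(A) x^2 - y^2  ->  (sqrt(2)x/2 - sqrt(2)y/2)^2 - (sqrt(2)x/2 + sqrt(2)y/2)^2 = -2xy   [differs from x^2 - y^2: not invariant]
(B) x^2 + y^2  ->  (sqrt(2)x/2 - sqrt(2)y/2)^2 + (sqrt(2)x/2 + sqrt(2)y/2)^2 = x^2 + y^2   [equals x^2 + y^2: invariant]
(C) x^2 + xy + y^2  ->  (sqrt(2)x/2 - sqrt(2)y/2)^2 + (sqrt(2)x/2 - sqrt(2)y/2)(sqrt(2)x/2 + sqrt(2)y/2) + (sqrt(2)x/2 + sqrt(2)y/2)^2 = 3x^2/2 + y^2/2   [differs from x^2 + xy + y^2: not invariant]
(D) xy  ->  (sqrt(2)x/2 - sqrt(2)y/2)(sqrt(2)x/2 + sqrt(2)y/2) = x^2/2 - y^2/2   [differs from xy: not invariant]

Only option (B), x^2 + y^2, is unchanged by the transformation.
x^2 + y^2 is the squared distance from the origin, which rotations preserve.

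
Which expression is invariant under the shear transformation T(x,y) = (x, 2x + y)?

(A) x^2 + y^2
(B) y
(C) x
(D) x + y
C

Under the shear T(x,y) = (x, 2x + y):
Substitute the transformed coordinates into each option and compare with the original:
(A) x^2 + y^2  ->  (x)^2 + (2x + y)^2 = 5x^2 + 4xy + y^2   [differs from x^2 + y^2: not invariant]
(B) y  ->  (2x + y) = 2x + y   [differs from y: not invariant]
(C) x  ->  (x) = x   [equals x: invariant]
(D) x + y  ->  (x) + (2x + y) = 3x + y   [differs from x + y: not invariant]

Only option (C), x, is unchanged by the transformation.
A vertical shear moves points parallel to the y-axis, so the x-coordinate (and any function of x alone) is unchanged.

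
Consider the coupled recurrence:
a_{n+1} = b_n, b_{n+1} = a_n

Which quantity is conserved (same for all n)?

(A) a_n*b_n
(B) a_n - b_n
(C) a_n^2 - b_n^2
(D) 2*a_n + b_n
A

Replace a_n by a_{n+1} = b_n and b_n by b_{n+1} = a_n in each option and simplify:
(A) a_n*b_n  ->  (b_n)*(a_n) = a_n*b_n   [conserved]
(B) a_n - b_n  ->  (b_n) - (a_n) = -a_n + b_n   [not conserved]
(C) a_n^2 - b_n^2  ->  (b_n)^2 - (a_n)^2 = -a_n^2 + b_n^2   [not conserved]
(D) 2*a_n + b_n  ->  2*(b_n) + (a_n) = a_n + 2*b_n   [not conserved]

Only (A) a_n*b_n returns to itself after one step, so it is the conserved quantity.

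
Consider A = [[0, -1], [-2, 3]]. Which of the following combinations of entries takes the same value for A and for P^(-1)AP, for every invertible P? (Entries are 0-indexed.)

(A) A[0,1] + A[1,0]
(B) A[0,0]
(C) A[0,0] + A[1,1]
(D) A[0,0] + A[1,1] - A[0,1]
C

A[0,0] + A[1,1] is the trace of A. By the cyclic property of the trace, tr(P^(-1)AP) = tr(APP^(-1)) = tr(A), so it is the same for every matrix similar to A.

The other combinations are not similarity invariants. For example, take P = [[1, -1], [0, 1]] (det P = 1), so P^(-1) = [[1, 1], [0, 1]] and
B = P^(-1)AP = [[-2, 4], [-2, 5]].
Evaluating each option on A and on B:
(A) A[0,1] + A[1,0]: -3 for A, 2 for B -> changes
(B) A[0,0]: 0 for A, -2 for B -> changes
(C) A[0,0] + A[1,1]: 3 for A, 3 for B -> unchanged
(D) A[0,0] + A[1,1] - A[0,1]: 4 for A, -1 for B -> changes

Only (C) A[0,0] + A[1,1] = 3 survives (and it does so for every P, not just this one), so it is the invariant.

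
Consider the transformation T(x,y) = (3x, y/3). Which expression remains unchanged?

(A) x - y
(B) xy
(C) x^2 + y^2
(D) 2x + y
B

An expression E(x,y) is invariant under T if E(T(x,y)) = E(x,y). Here T(x,y) = (3x, y/3).
Substitute the transformed coordinates into each option and compare with the original:
(A) x - y  ->  (3x) - (y/3) = 3x - y/3   [differs from x - y: not invariant]
(B) xy  ->  (3x)(y/3) = xy   [equals xy: invariant]
(C) x^2 + y^2  ->  (3x)^2 + (y/3)^2 = 9x^2 + y^2/9   [differs from x^2 + y^2: not invariant]
(D) 2x + y  ->  2(3x) + (y/3) = 6x + y/3   [differs from 2x + y: not invariant]

Only option (B), xy, is unchanged by the transformation.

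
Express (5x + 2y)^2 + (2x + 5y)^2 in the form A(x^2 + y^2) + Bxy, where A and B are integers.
29(x^2 + y^2) + 40xy

Expanding: (5x + 2y)^2 = 25x^2 + 20xy + 4y^2
(2x + 5y)^2 = 4x^2 + 20xy + 25y^2
Sum = (25+4)(x^2+y^2) + 40xy = 29(x^2 + y^2) + 40xy
This is symmetric in x and y.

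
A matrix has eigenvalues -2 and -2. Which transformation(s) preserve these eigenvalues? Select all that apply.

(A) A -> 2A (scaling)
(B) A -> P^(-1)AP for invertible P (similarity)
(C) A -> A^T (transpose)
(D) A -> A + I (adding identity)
B and C

Eigenvalues are preserved by:
1. Similarity transformations: A -> P^(-1)AP (same characteristic polynomial)
2. Transpose: A^T has the same eigenvalues as A

Eigenvalues are NOT preserved by:
- Adding identity: eigenvalues become -2+1, -2+1
- Scaling: eigenvalues become -4, -4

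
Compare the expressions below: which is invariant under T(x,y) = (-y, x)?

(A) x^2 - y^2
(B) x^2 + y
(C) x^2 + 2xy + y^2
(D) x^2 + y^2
D

An expression E(x,y) is invariant under T if E(T(x,y)) = E(x,y). Here T(x,y) = (-y, x).
Substitute the transformed coordinates into each option and compare with the original:
(A) x^2 - y^2  ->  (-y)^2 - (x)^2 = -x^2 + y^2   [differs from x^2 - y^2: not invariant]
(B) x^2 + y  ->  (-y)^2 + (x) = x + y^2   [differs from x^2 + y: not invariant]
(C) x^2 + 2xy + y^2  ->  (-y)^2 + 2(-y)(x) + (x)^2 = x^2 - 2xy + y^2   [differs from x^2 + 2xy + y^2: not invariant]
(D) x^2 + y^2  ->  (-y)^2 + (x)^2 = x^2 + y^2   [equals x^2 + y^2: invariant]

Only option (D), x^2 + y^2, is unchanged by the transformation.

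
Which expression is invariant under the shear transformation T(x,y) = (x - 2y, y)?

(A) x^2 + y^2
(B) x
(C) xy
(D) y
D

Under the shear T(x,y) = (x - 2y, y):
Substitute the transformed coordinates into each option and compare with the original:
(A) x^2 + y^2  ->  (x - 2y)^2 + (y)^2 = x^2 - 4xy + 5y^2   [differs from x^2 + y^2: not invariant]
(B) x  ->  (x - 2y) = x - 2y   [differs from x: not invariant]
(C) xy  ->  (x - 2y)(y) = xy - 2y^2   [differs from xy: not invariant]
(D) y  ->  (y) = y   [equals y: invariant]

Only option (D), y, is unchanged by the transformation.
A horizontal shear moves points parallel to the x-axis, so the y-coordinate (and any function of y alone) is unchanged.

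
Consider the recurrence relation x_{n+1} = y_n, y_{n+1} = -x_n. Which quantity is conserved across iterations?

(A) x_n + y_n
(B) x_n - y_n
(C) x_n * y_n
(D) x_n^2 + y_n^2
D

For the recurrence x_{n+1} = y_n, y_{n+1} = -x_n:

x_{n+1}^2 + y_{n+1}^2 = y_n^2 + (-x_n)^2 = x_n^2 + y_n^2
The sum of squares is conserved (like energy in a harmonic oscillator).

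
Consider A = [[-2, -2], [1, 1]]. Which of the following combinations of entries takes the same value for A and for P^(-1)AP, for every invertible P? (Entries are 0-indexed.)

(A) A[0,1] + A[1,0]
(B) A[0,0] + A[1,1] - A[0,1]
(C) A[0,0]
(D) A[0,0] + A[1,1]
D

A[0,0] + A[1,1] is the trace of A. By the cyclic property of the trace, tr(P^(-1)AP) = tr(APP^(-1)) = tr(A), so it is the same for every matrix similar to A.

The other combinations are not similarity invariants. For example, take P = [[2, 1], [1, 1]] (det P = 1), so P^(-1) = [[1, -1], [-1, 2]] and
B = P^(-1)AP = [[-9, -6], [12, 8]].
Evaluating each option on A and on B:
(A) A[0,1] + A[1,0]: -1 for A, 6 for B -> changes
(B) A[0,0] + A[1,1] - A[0,1]: 1 for A, 5 for B -> changes
(C) A[0,0]: -2 for A, -9 for B -> changes
(D) A[0,0] + A[1,1]: -1 for A, -1 for B -> unchanged

Only (D) A[0,0] + A[1,1] = -1 survives (and it does so for every P, not just this one), so it is the invariant.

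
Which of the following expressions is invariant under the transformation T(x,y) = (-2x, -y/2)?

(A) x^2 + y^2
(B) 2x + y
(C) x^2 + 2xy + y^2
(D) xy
D

An expression E(x,y) is invariant under T if E(T(x,y)) = E(x,y). Here T(x,y) = (-2x, -y/2).
Substitute the transformed coordinates into each option and compare with the original:
(A) x^2 + y^2  ->  (-2x)^2 + (-y/2)^2 = 4x^2 + y^2/4   [differs from x^2 + y^2: not invariant]
(B) 2x + y  ->  2(-2x) + (-y/2) = -4x - y/2   [differs from 2x + y: not invariant]
(C) x^2 + 2xy + y^2  ->  (-2x)^2 + 2(-2x)(-y/2) + (-y/2)^2 = 4x^2 + 2xy + y^2/4   [differs from x^2 + 2xy + y^2: not invariant]
(D) xy  ->  (-2x)(-y/2) = xy   [equals xy: invariant]

Only option (D), xy, is unchanged by the transformation.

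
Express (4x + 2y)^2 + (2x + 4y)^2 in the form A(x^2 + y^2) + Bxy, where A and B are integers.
20(x^2 + y^2) + 32xy

Expanding: (4x + 2y)^2 = 16x^2 + 16xy + 4y^2
(2x + 4y)^2 = 4x^2 + 16xy + 16y^2
Sum = (16+4)(x^2+y^2) + 32xy = 20(x^2 + y^2) + 32xy
This is symmetric in x and y.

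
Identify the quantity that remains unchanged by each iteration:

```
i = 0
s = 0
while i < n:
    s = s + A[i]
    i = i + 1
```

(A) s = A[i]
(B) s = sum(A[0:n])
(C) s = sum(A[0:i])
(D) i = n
C

A loop invariant must hold before the first iteration and be re-established by every execution of the body.

(C) s = sum(A[0:i]): Initially i = 0 and s = 0 = sum of the empty slice A[0:0]. If s = sum(A[0:i]) holds at the top of an iteration, the body sets s to sum(A[0:i]) + A[i] = sum(A[0:i+1]) and then i to i+1, so s = sum(A[0:i]) holds again. At exit i = n, giving s = sum(A[0:n]).

The other options fail:
(A) s = A[i]: after the first iteration s = A[0] but i = 1, so s = A[i] compares s with the wrong element (and fails in general).
(B) s = sum(A[0:n]): false before the loop (s = 0, not the full sum) -- it only becomes true at exit.
(D) i = n: false initially (i = 0); it is the exit condition, not an invariant.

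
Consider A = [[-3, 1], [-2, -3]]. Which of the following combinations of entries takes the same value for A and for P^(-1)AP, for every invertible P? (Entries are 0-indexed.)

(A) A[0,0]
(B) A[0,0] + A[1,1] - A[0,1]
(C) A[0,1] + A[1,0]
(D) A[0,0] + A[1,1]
D

A[0,0] + A[1,1] is the trace of A. By the cyclic property of the trace, tr(P^(-1)AP) = tr(APP^(-1)) = tr(A), so it is the same for every matrix similar to A.

The other combinations are not similarity invariants. For example, take P = [[1, -1], [0, 1]] (det P = 1), so P^(-1) = [[1, 1], [0, 1]] and
B = P^(-1)AP = [[-5, 3], [-2, -1]].
Evaluating each option on A and on B:
(A) A[0,0]: -3 for A, -5 for B -> changes
(B) A[0,0] + A[1,1] - A[0,1]: -7 for A, -9 for B -> changes
(C) A[0,1] + A[1,0]: -1 for A, 1 for B -> changes
(D) A[0,0] + A[1,1]: -6 for A, -6 for B -> unchanged

Only (D) A[0,0] + A[1,1] = -6 survives (and it does so for every P, not just this one), so it is the invariant.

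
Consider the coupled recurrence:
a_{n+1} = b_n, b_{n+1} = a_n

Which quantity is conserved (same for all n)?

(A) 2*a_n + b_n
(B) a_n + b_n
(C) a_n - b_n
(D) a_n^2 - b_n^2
B

Replace a_n by a_{n+1} = b_n and b_n by b_{n+1} = a_n in each option and simplify:
(A) 2*a_n + b_n  ->  2*(b_n) + (a_n) = a_n + 2*b_n   [not conserved]
(B) a_n + b_n  ->  (b_n) + (a_n) = a_n + b_n   [conserved]
(C) a_n - b_n  ->  (b_n) - (a_n) = -a_n + b_n   [not conserved]
(D) a_n^2 - b_n^2  ->  (b_n)^2 - (a_n)^2 = -a_n^2 + b_n^2   [not conserved]

Only (B) a_n + b_n returns to itself after one step, so it is the conserved quantity.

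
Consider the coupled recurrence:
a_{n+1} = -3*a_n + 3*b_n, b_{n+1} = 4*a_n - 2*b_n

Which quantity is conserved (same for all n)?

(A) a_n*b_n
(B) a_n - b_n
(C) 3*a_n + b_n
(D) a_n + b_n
D

Replace a_n by a_{n+1} = -3*a_n + 3*b_n and b_n by b_{n+1} = 4*a_n - 2*b_n in each option and simplify:
(A) a_n*b_n  ->  (-3*a_n + 3*b_n)*(4*a_n - 2*b_n) = -12*a_n^2 + 18*a_n*b_n - 6*b_n^2   [not conserved]
(B) a_n - b_n  ->  (-3*a_n + 3*b_n) - (4*a_n - 2*b_n) = -7*a_n + 5*b_n   [not conserved]
(C) 3*a_n + b_n  ->  3*(-3*a_n + 3*b_n) + (4*a_n - 2*b_n) = -5*a_n + 7*b_n   [not conserved]
(D) a_n + b_n  ->  (-3*a_n + 3*b_n) + (4*a_n - 2*b_n) = a_n + b_n   [conserved]

Only (D) a_n + b_n returns to itself after one step, so it is the conserved quantity.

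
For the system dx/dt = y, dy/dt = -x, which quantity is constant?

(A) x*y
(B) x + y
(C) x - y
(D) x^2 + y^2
D

A first integral I satisfies dI/dt = 0 along every solution. Differentiate each option and use the equation of motion:
(A) d/dt[x*y] = (dx/dt)y + x(dy/dt) = y^2 - x^2, not identically 0
(B) d/dt[x + y] = y + (-x) = y - x, not identically 0
(C) d/dt[x - y] = y - (-x) = x + y, not identically 0
(D) d/dt[x^2 + y^2] = 2x*dx/dt + 2y*dy/dt = 2x*y + 2y*(-x) = 0

Only (D) has zero time-derivative. So x^2 + y^2 (the squared radius; trajectories are circles) is the conserved quantity.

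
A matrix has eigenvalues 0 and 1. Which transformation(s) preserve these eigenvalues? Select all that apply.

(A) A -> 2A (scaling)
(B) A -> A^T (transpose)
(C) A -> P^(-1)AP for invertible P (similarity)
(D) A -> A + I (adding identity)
B and C

Eigenvalues are preserved by:
1. Similarity transformations: A -> P^(-1)AP (same characteristic polynomial)
2. Transpose: A^T has the same eigenvalues as A

Eigenvalues are NOT preserved by:
- Adding identity: eigenvalues become 0+1, 1+1
- Scaling: eigenvalues become 0, 2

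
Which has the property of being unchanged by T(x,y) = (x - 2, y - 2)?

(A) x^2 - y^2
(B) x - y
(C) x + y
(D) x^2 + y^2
B

An expression E(x,y) is invariant under T if E(T(x,y)) = E(x,y). Here T(x,y) = (x - 2, y - 2).
Substitute the transformed coordinates into each option and compare with the original:
(A) x^2 - y^2  ->  (x - 2)^2 - (y - 2)^2 = x^2 - 4x - y^2 + 4y   [differs from x^2 - y^2: not invariant]
(B) x - y  ->  (x - 2) - (y - 2) = x - y   [equals x - y: invariant]
(C) x + y  ->  (x - 2) + (y - 2) = x + y - 4   [differs from x + y: not invariant]
(D) x^2 + y^2  ->  (x - 2)^2 + (y - 2)^2 = x^2 - 4x + y^2 - 4y + 8   [differs from x^2 + y^2: not invariant]

Only option (B), x - y, is unchanged by the transformation.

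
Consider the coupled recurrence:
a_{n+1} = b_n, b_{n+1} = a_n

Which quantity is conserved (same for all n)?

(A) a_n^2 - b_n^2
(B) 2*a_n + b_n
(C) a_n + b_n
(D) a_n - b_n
C

Replace a_n by a_{n+1} = b_n and b_n by b_{n+1} = a_n in each option and simplify:
(A) a_n^2 - b_n^2  ->  (b_n)^2 - (a_n)^2 = -a_n^2 + b_n^2   [not conserved]
(B) 2*a_n + b_n  ->  2*(b_n) + (a_n) = a_n + 2*b_n   [not conserved]
(C) a_n + b_n  ->  (b_n) + (a_n) = a_n + b_n   [conserved]
(D) a_n - b_n  ->  (b_n) - (a_n) = -a_n + b_n   [not conserved]

Only (C) a_n + b_n returns to itself after one step, so it is the conserved quantity.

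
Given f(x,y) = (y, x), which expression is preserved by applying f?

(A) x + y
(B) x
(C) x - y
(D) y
A

For f(x,y) = (y, x):
After applying f: x' = y, y' = x. So x' + y' = y + x = x + y.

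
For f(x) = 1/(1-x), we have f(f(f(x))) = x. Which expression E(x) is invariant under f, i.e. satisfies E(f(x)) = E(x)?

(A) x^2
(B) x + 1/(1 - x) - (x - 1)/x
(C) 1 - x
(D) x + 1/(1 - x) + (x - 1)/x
D

Replace x by f(x) = 1/(1 - x) in each option and simplify. As a quick numerical cross-check, also compare E(5) with E(f(5)) = E(-1/4).

(A) x^2  ->  (1/(1 - x))^2 = (x - 1)^(-2); check: E(5) = 25 but E(-1/4) = 1/16.   [not invariant]
(B) x + 1/(1 - x) - (x - 1)/x  ->  (1/(1 - x)) + 1/(1 - (1/(1 - x))) - ((1/(1 - x)) - 1)/(1/(1 - x)) = (x^2(1 - x) - x + (x - 1)^2)/(x(x - 1)); check: E(5) = 79/20 but E(-1/4) = -89/20.   [not invariant]
(C) 1 - x  ->  1 - (1/(1 - x)) = x/(x - 1); check: E(5) = -4 but E(-1/4) = 5/4.   [not invariant]
(D) x + 1/(1 - x) + (x - 1)/x  ->  (1/(1 - x)) + 1/(1 - (1/(1 - x))) + ((1/(1 - x)) - 1)/(1/(1 - x)), which simplifies back to x + 1/(1 - x) + (x - 1)/x; check: E(5) = 111/20, E(-1/4) = 111/20.   [invariant]

Only (D) is unchanged. Indeed f(f(x)) = 1/(1 - 1/(1-x)) = (1-x)/(-x) = (x-1)/x, so E(x) = x + f(x) + f(f(x)) is the sum over the whole 3-cycle; applying f just permutes the three terms cyclically (x -> f(x) -> f(f(x)) -> x), leaving the sum unchanged.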